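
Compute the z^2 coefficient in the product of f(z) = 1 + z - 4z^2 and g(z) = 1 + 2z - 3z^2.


Step 1: z^2 term in f*g comes from: (1)*(-3z^2) + (z)*(2z) + (-4z^2)*(1)
Step 2: = -3 + 2 - 4
Step 3: = -5

-5


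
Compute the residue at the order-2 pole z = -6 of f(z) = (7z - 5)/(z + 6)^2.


Step 1: Pole of order 2 at z = -6
Step 2: Res = lim d/dz [(z + 6)^2 * f(z)] as z -> -6
Step 3: (z + 6)^2 * f(z) = 7z - 5
Step 4: d/dz[7z - 5] = 7

7


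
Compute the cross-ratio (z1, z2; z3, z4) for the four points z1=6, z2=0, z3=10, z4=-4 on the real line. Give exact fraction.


Step 1: (z1-z3)(z2-z4) = (-4) * 4 = -16
Step 2: (z1-z4)(z2-z3) = 10 * (-10) = -100
Step 3: Cross-ratio = 16/100 = 4/25

4/25


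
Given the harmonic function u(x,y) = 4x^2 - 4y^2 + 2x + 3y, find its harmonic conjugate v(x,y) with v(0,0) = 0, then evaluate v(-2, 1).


Step 1: v_x = -u_y = 8y - 3
Step 2: v_y = u_x = 8x + 2
Step 3: v = 8xy - 3x + 2y + C
Step 4: v(0,0) = 0 => C = 0
Step 5: v(-2, 1) = -8

-8


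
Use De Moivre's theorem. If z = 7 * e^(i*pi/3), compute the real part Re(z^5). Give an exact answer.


Step 1: By De Moivre's theorem, z^5 = 7^5 * e^(i*5*pi/3) = 16807 * (cos(5*pi/3) + i*sin(5*pi/3))
Step 2: |z|^5 = 7^5 = 16807
Step 3: The angle 5*pi/3 already lies in [0, 2*pi)
Step 4: cos(5*pi/3) = 1/2
Step 5: Re(z^5) = 16807 * 1/2 = 16807/2

16807/2


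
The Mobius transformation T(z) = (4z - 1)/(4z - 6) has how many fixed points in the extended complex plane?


Step 1: Fixed points satisfy T(z) = z
Step 2: 4z^2 - 10z + 1 = 0
Step 3: Discriminant = (-10)^2 - 4*4*1 = 84
Step 4: Number of fixed points = 2

2


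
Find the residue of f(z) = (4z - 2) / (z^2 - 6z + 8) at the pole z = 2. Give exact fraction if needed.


Step 1: Q(z) = z^2 - 6z + 8 = (z - 2)(z - 4)
Step 2: Q'(z) = 2z - 6
Step 3: Q'(2) = -2, P(2) = 6
Step 4: Res = P(2)/Q'(2) = 6/(-2) = -3

-3


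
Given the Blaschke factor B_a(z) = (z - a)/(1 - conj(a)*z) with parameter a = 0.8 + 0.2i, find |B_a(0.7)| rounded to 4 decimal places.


Step 1: Numerator z0 - a = 0.7 - (0.8 + 0.2i) = -0.1 - 0.2i
Step 2: Denominator 1 - conj(a)*z0 = 1 - (0.8 - 0.2i)*0.7 = 0.44 + 0.14i
Step 3: |z0 - a|^2 = (-0.1)^2 + (-0.2)^2 = 0.05; |1 - conj(a)*z0|^2 = 0.44^2 + 0.14^2 = 0.2132
Step 4: |B_a(0.7)| = sqrt(0.05 / 0.2132) = sqrt(0.234522)
Step 5: = 0.4843

0.4843


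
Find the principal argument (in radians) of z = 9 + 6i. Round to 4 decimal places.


Step 1: z = 9 + 6i
Step 2: arg(z) = atan2(6, 9)
Step 3: arg(z) = 0.588

0.588


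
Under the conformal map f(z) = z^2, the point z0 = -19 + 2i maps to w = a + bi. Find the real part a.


Step 1: z0 = -19 + 2i
Step 2: z0^2 = (-19)^2 - 2^2 - 76i
Step 3: real part = 361 - 4 = 357

357


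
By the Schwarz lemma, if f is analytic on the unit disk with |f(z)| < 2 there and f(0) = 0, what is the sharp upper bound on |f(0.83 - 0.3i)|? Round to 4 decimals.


Step 1: g = f/2 maps D -> D with g(0) = 0, so by the Schwarz lemma |g(z)| <= |z|, i.e. |f(z)| <= 2|z|; this is sharp (f(z) = 2z).
Step 2: |z0|^2 = 0.83^2 + (-0.3)^2 = 0.7789
Step 3: |z0| = sqrt(0.7789) = 0.882553
Step 4: Best bound = 2 * |z0| = 2 * 0.882553 = 1.7651

1.7651


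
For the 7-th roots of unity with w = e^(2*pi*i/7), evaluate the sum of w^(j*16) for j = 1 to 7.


Step 1: The sum sum_{j=1}^{n} w^(k*j) equals n if n | k, else 0.
Step 2: Here n = 7, k = 16
Step 3: Does n divide k? 7 | 16 -> False
Step 4: Sum = 0

0


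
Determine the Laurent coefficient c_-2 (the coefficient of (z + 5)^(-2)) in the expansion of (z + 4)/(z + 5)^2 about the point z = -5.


Step 1: Write the numerator in powers of (z + 5): z + 4 = (z + 5) + (1*(-5) + 4) = (z + 5) - 1
Step 2: Divide by (z + 5)^2: f(z) = -(z + 5)^(-2) + (z + 5)^(-1)
Step 3: This finite sum is the Laurent series of f about z = -5.
Step 4: Coefficient of (z + 5)^(-2) = 1*(-5) + 4 = -1

-1


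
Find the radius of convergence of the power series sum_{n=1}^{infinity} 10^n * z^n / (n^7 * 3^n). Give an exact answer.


Step 1: General term a_n = 10^n / (n^7 * 3^n)
Step 2: By the root test, |a_n|^(1/n) = 10 / (n^(7/n) * 3) -> 10/3 as n -> infinity (since n^(7/n) -> 1)
Step 3: R = 1/lim|a_n|^(1/n) = 3/10

3/10


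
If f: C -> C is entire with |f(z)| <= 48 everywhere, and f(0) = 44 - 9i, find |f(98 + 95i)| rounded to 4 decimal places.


Step 1: By Liouville's theorem, a bounded entire function is constant.
Step 2: f(z) = f(0) = 44 - 9i for all z.
Step 3: |f(w)| = |44 - 9i| = sqrt(1936 + 81)
Step 4: = 44.911

44.911


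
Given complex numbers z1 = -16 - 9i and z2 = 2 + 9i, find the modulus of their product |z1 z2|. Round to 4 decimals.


Step 1: |z1| = sqrt((-16)^2 + (-9)^2) = sqrt(337)
Step 2: |z2| = sqrt(2^2 + 9^2) = sqrt(85)
Step 3: |z1*z2| = |z1|*|z2| = sqrt(337) * sqrt(85) = sqrt(337 * 85) = sqrt(28645)
Step 4: = 169.2483

169.2483


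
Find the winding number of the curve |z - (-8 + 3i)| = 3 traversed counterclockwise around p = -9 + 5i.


Step 1: Center c = (-8, 3), radius = 3
Step 2: |p - c|^2 = (-1)^2 + 2^2 = 5
Step 3: r^2 = 9
Step 4: |p-c| < r so winding number = 1

1


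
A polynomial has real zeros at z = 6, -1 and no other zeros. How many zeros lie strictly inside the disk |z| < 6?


Step 1: Check each root:
  z = 6: |6| = 6 >= 6
  z = -1: |-1| = 1 < 6
Step 2: Count = 1

1


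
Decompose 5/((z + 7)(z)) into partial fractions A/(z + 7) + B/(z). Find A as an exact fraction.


Step 1: Multiply both sides by (z + 7) and set z = -7
Step 2: A = 5 / (-7 - 0)
Step 3: A = 5 / (-7)
Step 4: A = -5/7

-5/7


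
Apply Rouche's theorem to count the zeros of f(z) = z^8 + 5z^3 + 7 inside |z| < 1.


Step 1: On |z| = 1 the three terms have sizes |z^8| = 1^8 = 1, |5z^3| = 5*1^3 = 5, |7| = 7
Step 2: The dominant term is g(z) = 7; let h(z) = z^8 + 5z^3 so f = g + h
Step 3: On |z| = 1: |g| = 7 and |h| <= 1 + 5 = 6
Step 4: Since 7 > 6, |h| < |g| on |z| = 1, so by Rouche f has the same number of zeros as g inside |z| < 1
Step 5: g(z) = 7 is a nonzero constant with no zeros inside |z| < 1. Answer = 0

0


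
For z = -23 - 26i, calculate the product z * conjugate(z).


Step 1: conj(z) = -23 + 26i
Step 2: z * conj(z) = (-23)^2 + (-26)^2
Step 3: = 529 + 676 = 1205

1205


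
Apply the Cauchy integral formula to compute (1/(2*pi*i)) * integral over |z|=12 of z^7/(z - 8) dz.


Step 1: f(z) = z^7, a = 8 is inside |z| = 12
Step 2: By Cauchy integral formula: (1/(2pi*i)) * integral = f(a)
Step 3: f(8) = 8^7 = 2097152

2097152


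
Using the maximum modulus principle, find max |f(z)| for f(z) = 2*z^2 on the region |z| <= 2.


Step 1: On |z| = 2, |f(z)| = 2 * |z|^2 = 2 * 2^2
Step 2: By maximum modulus principle, maximum is on boundary.
Step 3: Maximum = 2 * 4 = 8

8


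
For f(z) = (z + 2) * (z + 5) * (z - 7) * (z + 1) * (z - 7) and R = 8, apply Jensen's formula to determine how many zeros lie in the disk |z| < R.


Jensen's formula: (1/2pi)*integral log|f(Re^it)|dt = log|f(0)| + sum_{|a_k|<R} log(R/|a_k|)
Step 1: f(0) = 2 * 5 * (-7) * 1 * (-7) = 490
Step 2: log|f(0)| = log|-2| + log|-5| + log|7| + log|-1| + log|7| = 6.1944
Step 3: Zeros inside |z| < 8: -2, -5, 7, -1, 7
Step 4: Jensen sum = log(8/2) + log(8/5) + log(8/7) + log(8/1) + log(8/7) = 4.2028
Step 5: n(R) = number of terms in the Jensen sum = count of zeros inside |z| < 8 = 5

5


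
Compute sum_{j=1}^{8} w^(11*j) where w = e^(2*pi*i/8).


Step 1: The sum sum_{j=1}^{n} w^(k*j) equals n if n | k, else 0.
Step 2: Here n = 8, k = 11
Step 3: Does n divide k? 8 | 11 -> False
Step 4: Sum = 0

0


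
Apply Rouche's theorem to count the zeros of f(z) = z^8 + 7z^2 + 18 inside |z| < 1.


Step 1: On |z| = 1 the three terms have sizes |z^8| = 1^8 = 1, |7z^2| = 7*1^2 = 7, |18| = 18
Step 2: The dominant term is g(z) = 18; let h(z) = z^8 + 7z^2 so f = g + h
Step 3: On |z| = 1: |g| = 18 and |h| <= 1 + 7 = 8
Step 4: Since 18 > 8, |h| < |g| on |z| = 1, so by Rouche f has the same number of zeros as g inside |z| < 1
Step 5: g(z) = 18 is a nonzero constant with no zeros inside |z| < 1. Answer = 0

0


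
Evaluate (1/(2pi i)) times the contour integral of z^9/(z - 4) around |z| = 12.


Step 1: f(z) = z^9, a = 4 is inside |z| = 12
Step 2: By Cauchy integral formula: (1/(2pi*i)) * integral = f(a)
Step 3: f(4) = 4^9 = 262144

262144


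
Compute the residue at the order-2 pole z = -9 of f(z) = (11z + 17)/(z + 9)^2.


Step 1: Pole of order 2 at z = -9
Step 2: Res = lim d/dz [(z + 9)^2 * f(z)] as z -> -9
Step 3: (z + 9)^2 * f(z) = 11z + 17
Step 4: d/dz[11z + 17] = 11

11


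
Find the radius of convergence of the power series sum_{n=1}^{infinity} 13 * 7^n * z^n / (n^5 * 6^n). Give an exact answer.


Step 1: General term a_n = 13 * 7^n / (n^5 * 6^n)
Step 2: By the root test, |a_n|^(1/n) = 13^(1/n) * 7 / (n^(5/n) * 6) -> 7/6 as n -> infinity (since 13^(1/n) -> 1 and n^(5/n) -> 1)
Step 3: R = 1/lim|a_n|^(1/n) = 6/7

6/7


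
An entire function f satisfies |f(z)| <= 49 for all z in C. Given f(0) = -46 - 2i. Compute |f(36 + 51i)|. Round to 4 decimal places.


Step 1: By Liouville's theorem, a bounded entire function is constant.
Step 2: f(z) = f(0) = -46 - 2i for all z.
Step 3: |f(w)| = |-46 - 2i| = sqrt(2116 + 4)
Step 4: = 46.0435

46.0435


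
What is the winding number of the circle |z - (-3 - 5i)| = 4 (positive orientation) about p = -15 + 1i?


Step 1: Center c = (-3, -5), radius = 4
Step 2: |p - c|^2 = (-12)^2 + 6^2 = 180
Step 3: r^2 = 16
Step 4: |p-c| > r so winding number = 0

0


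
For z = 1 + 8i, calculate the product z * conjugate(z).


Step 1: conj(z) = 1 - 8i
Step 2: z * conj(z) = 1^2 + 8^2
Step 3: = 1 + 64 = 65

65


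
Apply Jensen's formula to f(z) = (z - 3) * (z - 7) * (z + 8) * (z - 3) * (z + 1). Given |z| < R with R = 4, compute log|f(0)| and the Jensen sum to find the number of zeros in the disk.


Jensen's formula: (1/2pi)*integral log|f(Re^it)|dt = log|f(0)| + sum_{|a_k|<R} log(R/|a_k|)
Step 1: f(0) = (-3) * (-7) * 8 * (-3) * 1 = -504
Step 2: log|f(0)| = log|3| + log|7| + log|-8| + log|3| + log|-1| = 6.2226
Step 3: Zeros inside |z| < 4: 3, 3, -1
Step 4: Jensen sum = log(4/3) + log(4/3) + log(4/1) = 1.9617
Step 5: n(R) = number of terms in the Jensen sum = count of zeros inside |z| < 4 = 3

3


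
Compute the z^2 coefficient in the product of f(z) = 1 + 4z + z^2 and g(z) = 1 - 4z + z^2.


Step 1: z^2 term in f*g comes from: (1)*(z^2) + (4z)*(-4z) + (z^2)*(1)
Step 2: = 1 - 16 + 1
Step 3: = -14

-14


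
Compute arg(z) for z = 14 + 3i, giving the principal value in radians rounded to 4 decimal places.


Step 1: z = 14 + 3i
Step 2: arg(z) = atan2(3, 14)
Step 3: arg(z) = 0.2111

0.2111


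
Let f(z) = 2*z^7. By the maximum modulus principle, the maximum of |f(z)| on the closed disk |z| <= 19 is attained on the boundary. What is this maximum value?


Step 1: On |z| = 19, |f(z)| = 2 * |z|^7 = 2 * 19^7
Step 2: By maximum modulus principle, maximum is on boundary.
Step 3: Maximum = 2 * 893871739 = 1787743478

1787743478


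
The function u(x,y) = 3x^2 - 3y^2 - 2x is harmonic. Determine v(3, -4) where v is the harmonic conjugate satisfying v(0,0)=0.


Step 1: v_x = -u_y = 6y + 0
Step 2: v_y = u_x = 6x - 2
Step 3: v = 6xy - 2y + C
Step 4: v(0,0) = 0 => C = 0
Step 5: v(3, -4) = -64

-64


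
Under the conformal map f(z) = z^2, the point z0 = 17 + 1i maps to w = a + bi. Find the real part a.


Step 1: z0 = 17 + 1i
Step 2: z0^2 = 17^2 - 1^2 + 34i
Step 3: real part = 289 - 1 = 288

288


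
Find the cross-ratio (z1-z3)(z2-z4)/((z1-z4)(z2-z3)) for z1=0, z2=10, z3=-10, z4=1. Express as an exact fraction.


Step 1: (z1-z3)(z2-z4) = 10 * 9 = 90
Step 2: (z1-z4)(z2-z3) = (-1) * 20 = -20
Step 3: Cross-ratio = -90/20 = -9/2

-9/2


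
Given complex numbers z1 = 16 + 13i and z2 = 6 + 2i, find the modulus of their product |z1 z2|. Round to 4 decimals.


Step 1: |z1| = sqrt(16^2 + 13^2) = sqrt(425)
Step 2: |z2| = sqrt(6^2 + 2^2) = sqrt(40)
Step 3: |z1*z2| = |z1|*|z2| = sqrt(425) * sqrt(40) = sqrt(425 * 40) = sqrt(17000)
Step 4: = 130.384

130.384


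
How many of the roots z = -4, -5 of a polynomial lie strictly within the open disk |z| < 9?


Step 1: Check each root:
  z = -4: |-4| = 4 < 9
  z = -5: |-5| = 5 < 9
Step 2: Count = 2

2


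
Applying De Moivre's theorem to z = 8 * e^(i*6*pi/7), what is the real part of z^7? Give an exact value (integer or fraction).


Step 1: By De Moivre's theorem, z^7 = 8^7 * e^(i*7*6*pi/7) = 2097152 * (cos(6*pi) + i*sin(6*pi))
Step 2: |z|^7 = 8^7 = 2097152
Step 3: Reduce the angle mod 2*pi: 6*pi - 6*pi = 0
Step 4: cos(0) = 1
Step 5: Re(z^7) = 2097152 * 1 = 2097152

2097152


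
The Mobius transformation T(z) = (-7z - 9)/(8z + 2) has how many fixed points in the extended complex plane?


Step 1: Fixed points satisfy T(z) = z
Step 2: 8z^2 + 9z + 9 = 0
Step 3: Discriminant = 9^2 - 4*8*9 = -207
Step 4: Number of fixed points = 2

2


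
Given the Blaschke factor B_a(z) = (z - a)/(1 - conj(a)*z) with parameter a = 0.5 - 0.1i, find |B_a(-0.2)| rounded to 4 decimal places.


Step 1: Numerator z0 - a = -0.2 - (0.5 - 0.1i) = -0.7 + 0.1i
Step 2: Denominator 1 - conj(a)*z0 = 1 - (0.5 + 0.1i)*(-0.2) = 1.1 + 0.02i
Step 3: |z0 - a|^2 = (-0.7)^2 + 0.1^2 = 0.5; |1 - conj(a)*z0|^2 = 1.1^2 + 0.02^2 = 1.2104
Step 4: |B_a(-0.2)| = sqrt(0.5 / 1.2104) = sqrt(0.413087)
Step 5: = 0.6427

0.6427


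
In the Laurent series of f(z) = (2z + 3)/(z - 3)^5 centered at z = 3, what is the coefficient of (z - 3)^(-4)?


Step 1: Write the numerator in powers of (z - 3): 2z + 3 = 2(z - 3) + (2*3 + 3) = 2(z - 3) + 9
Step 2: Divide by (z - 3)^5: f(z) = 9(z - 3)^(-5) + 2(z - 3)^(-4)
Step 3: This finite sum is the Laurent series of f about z = 3.
Step 4: Coefficient of (z - 3)^(-4) = coefficient of (z - 3) in the re-centred numerator = 2

2


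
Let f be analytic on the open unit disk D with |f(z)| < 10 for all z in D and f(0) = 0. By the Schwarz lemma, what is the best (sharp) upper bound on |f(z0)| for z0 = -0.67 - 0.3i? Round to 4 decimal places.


Step 1: g = f/10 maps D -> D with g(0) = 0, so by the Schwarz lemma |g(z)| <= |z|, i.e. |f(z)| <= 10|z|; this is sharp (f(z) = 10z).
Step 2: |z0|^2 = (-0.67)^2 + (-0.3)^2 = 0.5389
Step 3: |z0| = sqrt(0.5389) = 0.734098
Step 4: Best bound = 10 * |z0| = 10 * 0.734098 = 7.341

7.341


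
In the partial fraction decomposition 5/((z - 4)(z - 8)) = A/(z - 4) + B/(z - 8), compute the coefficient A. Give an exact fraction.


Step 1: Multiply both sides by (z - 4) and set z = 4
Step 2: A = 5 / (4 - 8)
Step 3: A = 5 / (-4)
Step 4: A = -5/4

-5/4


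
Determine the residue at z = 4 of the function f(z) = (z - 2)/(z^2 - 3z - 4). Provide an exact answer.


Step 1: Q(z) = z^2 - 3z - 4 = (z - 4)(z + 1)
Step 2: Q'(z) = 2z - 3
Step 3: Q'(4) = 5, P(4) = 2
Step 4: Res = P(4)/Q'(4) = 2/5 = 2/5

2/5


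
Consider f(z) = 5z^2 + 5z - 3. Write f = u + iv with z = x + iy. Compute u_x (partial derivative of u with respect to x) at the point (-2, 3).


Step 1: f(z) = 5(x+iy)^2 + 5(x+iy) - 3
Step 2: u = 5(x^2 - y^2) + 5x - 3
Step 3: u_x = 10x + 5
Step 4: At (-2, 3): u_x = -20 + 5 = -15

-15


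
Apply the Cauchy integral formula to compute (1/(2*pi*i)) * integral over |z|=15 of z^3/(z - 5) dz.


Step 1: f(z) = z^3, a = 5 is inside |z| = 15
Step 2: By Cauchy integral formula: (1/(2pi*i)) * integral = f(a)
Step 3: f(5) = 5^3 = 125

125


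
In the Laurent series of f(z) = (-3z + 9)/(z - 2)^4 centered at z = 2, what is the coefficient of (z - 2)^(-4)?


Step 1: Write the numerator in powers of (z - 2): -3z + 9 = -3(z - 2) + (-3*2 + 9) = -3(z - 2) + 3
Step 2: Divide by (z - 2)^4: f(z) = 3(z - 2)^(-4) - 3(z - 2)^(-3)
Step 3: This finite sum is the Laurent series of f about z = 2.
Step 4: Coefficient of (z - 2)^(-4) = -3*2 + 9 = 3

3


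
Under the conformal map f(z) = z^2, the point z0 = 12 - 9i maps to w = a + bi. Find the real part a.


Step 1: z0 = 12 - 9i
Step 2: z0^2 = 12^2 - (-9)^2 - 216i
Step 3: real part = 144 - 81 = 63

63


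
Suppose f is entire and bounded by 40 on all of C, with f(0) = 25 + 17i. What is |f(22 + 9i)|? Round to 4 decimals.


Step 1: By Liouville's theorem, a bounded entire function is constant.
Step 2: f(z) = f(0) = 25 + 17i for all z.
Step 3: |f(w)| = |25 + 17i| = sqrt(625 + 289)
Step 4: = 30.2324

30.2324


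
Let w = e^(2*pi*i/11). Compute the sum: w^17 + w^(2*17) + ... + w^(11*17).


Step 1: The sum sum_{j=1}^{n} w^(k*j) equals n if n | k, else 0.
Step 2: Here n = 11, k = 17
Step 3: Does n divide k? 11 | 17 -> False
Step 4: Sum = 0

0


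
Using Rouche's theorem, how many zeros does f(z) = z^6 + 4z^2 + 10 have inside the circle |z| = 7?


Step 1: On |z| = 7 the three terms have sizes |z^6| = 7^6 = 117649, |4z^2| = 4*7^2 = 196, |10| = 10
Step 2: The dominant term is g(z) = z^6; let h(z) = 4z^2 + 10 so f = g + h
Step 3: On |z| = 7: |g| = 117649 and |h| <= 196 + 10 = 206
Step 4: Since 117649 > 206, |h| < |g| on |z| = 7, so by Rouche f has the same number of zeros as g inside |z| < 7
Step 5: g(z) = z^6 has 6 zeros (all at the origin) inside |z| < 7. Answer = 6

6


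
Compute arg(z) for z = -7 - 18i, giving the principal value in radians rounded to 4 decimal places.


Step 1: z = -7 - 18i
Step 2: arg(z) = atan2(-18, -7)
Step 3: arg(z) = -1.9417

-1.9417


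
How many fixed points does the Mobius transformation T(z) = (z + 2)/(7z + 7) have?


Step 1: Fixed points satisfy T(z) = z
Step 2: 7z^2 + 6z - 2 = 0
Step 3: Discriminant = 6^2 - 4*7*(-2) = 92
Step 4: Number of fixed points = 2

2


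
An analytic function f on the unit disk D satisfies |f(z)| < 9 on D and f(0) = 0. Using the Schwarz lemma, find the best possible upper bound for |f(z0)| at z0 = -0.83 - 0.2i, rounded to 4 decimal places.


Step 1: g = f/9 maps D -> D with g(0) = 0, so by the Schwarz lemma |g(z)| <= |z|, i.e. |f(z)| <= 9|z|; this is sharp (f(z) = 9z).
Step 2: |z0|^2 = (-0.83)^2 + (-0.2)^2 = 0.7289
Step 3: |z0| = sqrt(0.7289) = 0.853756
Step 4: Best bound = 9 * |z0| = 9 * 0.853756 = 7.6838

7.6838


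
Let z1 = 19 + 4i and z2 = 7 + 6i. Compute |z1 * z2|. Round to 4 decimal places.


Step 1: |z1| = sqrt(19^2 + 4^2) = sqrt(377)
Step 2: |z2| = sqrt(7^2 + 6^2) = sqrt(85)
Step 3: |z1*z2| = |z1|*|z2| = sqrt(377) * sqrt(85) = sqrt(377 * 85) = sqrt(32045)
Step 4: = 179.0112

179.0112


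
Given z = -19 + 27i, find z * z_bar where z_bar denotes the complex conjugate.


Step 1: conj(z) = -19 - 27i
Step 2: z * conj(z) = (-19)^2 + 27^2
Step 3: = 361 + 729 = 1090

1090


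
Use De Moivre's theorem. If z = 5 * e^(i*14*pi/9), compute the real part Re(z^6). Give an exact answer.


Step 1: By De Moivre's theorem, z^6 = 5^6 * e^(i*6*14*pi/9) = 15625 * (cos(28*pi/3) + i*sin(28*pi/3))
Step 2: |z|^6 = 5^6 = 15625
Step 3: Reduce the angle mod 2*pi: 28*pi/3 - 8*pi = 4*pi/3
Step 4: cos(4*pi/3) = -1/2
Step 5: Re(z^6) = 15625 * (-1/2) = -15625/2

-15625/2


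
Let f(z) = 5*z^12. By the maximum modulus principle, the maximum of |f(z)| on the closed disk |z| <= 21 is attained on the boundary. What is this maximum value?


Step 1: On |z| = 21, |f(z)| = 5 * |z|^12 = 5 * 21^12
Step 2: By maximum modulus principle, maximum is on boundary.
Step 3: Maximum = 5 * 7355827511386641 = 36779137556933205

36779137556933205


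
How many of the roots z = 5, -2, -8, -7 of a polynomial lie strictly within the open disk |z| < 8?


Step 1: Check each root:
  z = 5: |5| = 5 < 8
  z = -2: |-2| = 2 < 8
  z = -8: |-8| = 8 >= 8
  z = -7: |-7| = 7 < 8
Step 2: Count = 3

3


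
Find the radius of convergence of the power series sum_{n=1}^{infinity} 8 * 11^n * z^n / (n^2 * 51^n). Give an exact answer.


Step 1: General term a_n = 8 * 11^n / (n^2 * 51^n)
Step 2: By the root test, |a_n|^(1/n) = 8^(1/n) * 11 / (n^(2/n) * 51) -> 11/51 as n -> infinity (since 8^(1/n) -> 1 and n^(2/n) -> 1)
Step 3: R = 1/lim|a_n|^(1/n) = 51/11

51/11


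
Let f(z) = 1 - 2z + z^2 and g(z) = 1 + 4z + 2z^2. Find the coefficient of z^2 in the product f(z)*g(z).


Step 1: z^2 term in f*g comes from: (1)*(2z^2) + (-2z)*(4z) + (z^2)*(1)
Step 2: = 2 - 8 + 1
Step 3: = -5

-5


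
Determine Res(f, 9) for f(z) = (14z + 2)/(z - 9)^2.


Step 1: Pole of order 2 at z = 9
Step 2: Res = lim d/dz [(z - 9)^2 * f(z)] as z -> 9
Step 3: (z - 9)^2 * f(z) = 14z + 2
Step 4: d/dz[14z + 2] = 14

14


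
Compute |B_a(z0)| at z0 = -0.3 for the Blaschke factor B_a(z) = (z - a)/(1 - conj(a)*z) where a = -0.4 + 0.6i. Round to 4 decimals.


Step 1: Numerator z0 - a = -0.3 - (-0.4 + 0.6i) = 0.1 - 0.6i
Step 2: Denominator 1 - conj(a)*z0 = 1 - (-0.4 - 0.6i)*(-0.3) = 0.88 - 0.18i
Step 3: |z0 - a|^2 = 0.1^2 + (-0.6)^2 = 0.37; |1 - conj(a)*z0|^2 = 0.88^2 + (-0.18)^2 = 0.8068
Step 4: |B_a(-0.3)| = sqrt(0.37 / 0.8068) = sqrt(0.458602)
Step 5: = 0.6772

0.6772


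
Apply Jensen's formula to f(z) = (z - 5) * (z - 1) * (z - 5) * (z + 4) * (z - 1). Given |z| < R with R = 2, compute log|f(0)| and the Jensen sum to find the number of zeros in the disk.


Jensen's formula: (1/2pi)*integral log|f(Re^it)|dt = log|f(0)| + sum_{|a_k|<R} log(R/|a_k|)
Step 1: f(0) = (-5) * (-1) * (-5) * 4 * (-1) = 100
Step 2: log|f(0)| = log|5| + log|1| + log|5| + log|-4| + log|1| = 4.6052
Step 3: Zeros inside |z| < 2: 1, 1
Step 4: Jensen sum = log(2/1) + log(2/1) = 1.3863
Step 5: n(R) = number of terms in the Jensen sum = count of zeros inside |z| < 2 = 2

2


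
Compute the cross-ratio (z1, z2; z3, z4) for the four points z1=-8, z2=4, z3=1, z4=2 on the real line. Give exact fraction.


Step 1: (z1-z3)(z2-z4) = (-9) * 2 = -18
Step 2: (z1-z4)(z2-z3) = (-10) * 3 = -30
Step 3: Cross-ratio = 18/30 = 3/5

3/5


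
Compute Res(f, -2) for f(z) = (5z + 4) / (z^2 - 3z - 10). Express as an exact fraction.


Step 1: Q(z) = z^2 - 3z - 10 = (z + 2)(z - 5)
Step 2: Q'(z) = 2z - 3
Step 3: Q'(-2) = -7, P(-2) = -6
Step 4: Res = P(-2)/Q'(-2) = -6/(-7) = 6/7

6/7


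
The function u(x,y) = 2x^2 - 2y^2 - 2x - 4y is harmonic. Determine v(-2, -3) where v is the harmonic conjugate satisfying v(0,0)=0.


Step 1: v_x = -u_y = 4y + 4
Step 2: v_y = u_x = 4x - 2
Step 3: v = 4xy + 4x - 2y + C
Step 4: v(0,0) = 0 => C = 0
Step 5: v(-2, -3) = 22

22


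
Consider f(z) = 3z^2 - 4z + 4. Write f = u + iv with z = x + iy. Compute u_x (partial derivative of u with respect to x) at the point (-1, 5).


Step 1: f(z) = 3(x+iy)^2 - 4(x+iy) + 4
Step 2: u = 3(x^2 - y^2) - 4x + 4
Step 3: u_x = 6x - 4
Step 4: At (-1, 5): u_x = -6 - 4 = -10

-10


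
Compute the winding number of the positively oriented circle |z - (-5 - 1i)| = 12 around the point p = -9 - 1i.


Step 1: Center c = (-5, -1), radius = 12
Step 2: |p - c|^2 = (-4)^2 + 0^2 = 16
Step 3: r^2 = 144
Step 4: |p-c| < r so winding number = 1

1


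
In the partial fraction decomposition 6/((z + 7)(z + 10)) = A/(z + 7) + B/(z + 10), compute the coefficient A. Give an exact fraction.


Step 1: Multiply both sides by (z + 7) and set z = -7
Step 2: A = 6 / (-7 + 10)
Step 3: A = 6 / 3
Step 4: A = 2

2


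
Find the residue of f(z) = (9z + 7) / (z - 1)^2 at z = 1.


Step 1: Pole of order 2 at z = 1
Step 2: Res = lim d/dz [(z - 1)^2 * f(z)] as z -> 1
Step 3: (z - 1)^2 * f(z) = 9z + 7
Step 4: d/dz[9z + 7] = 9

9


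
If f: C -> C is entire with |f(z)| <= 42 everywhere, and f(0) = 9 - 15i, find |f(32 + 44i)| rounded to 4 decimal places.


Step 1: By Liouville's theorem, a bounded entire function is constant.
Step 2: f(z) = f(0) = 9 - 15i for all z.
Step 3: |f(w)| = |9 - 15i| = sqrt(81 + 225)
Step 4: = 17.4929

17.4929


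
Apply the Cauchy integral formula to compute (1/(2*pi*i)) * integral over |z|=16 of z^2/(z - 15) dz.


Step 1: f(z) = z^2, a = 15 is inside |z| = 16
Step 2: By Cauchy integral formula: (1/(2pi*i)) * integral = f(a)
Step 3: f(15) = 15^2 = 225

225


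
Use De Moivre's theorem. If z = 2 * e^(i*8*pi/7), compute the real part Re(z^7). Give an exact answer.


Step 1: By De Moivre's theorem, z^7 = 2^7 * e^(i*7*8*pi/7) = 128 * (cos(8*pi) + i*sin(8*pi))
Step 2: |z|^7 = 2^7 = 128
Step 3: Reduce the angle mod 2*pi: 8*pi - 8*pi = 0
Step 4: cos(0) = 1
Step 5: Re(z^7) = 128 * 1 = 128

128


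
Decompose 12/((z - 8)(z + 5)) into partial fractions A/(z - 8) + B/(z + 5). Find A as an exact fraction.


Step 1: Multiply both sides by (z - 8) and set z = 8
Step 2: A = 12 / (8 + 5)
Step 3: A = 12 / 13
Step 4: A = 12/13

12/13


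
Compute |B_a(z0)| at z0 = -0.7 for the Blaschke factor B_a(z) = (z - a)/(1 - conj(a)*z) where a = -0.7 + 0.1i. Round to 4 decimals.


Step 1: Numerator z0 - a = -0.7 - (-0.7 + 0.1i) = 0 - 0.1i
Step 2: Denominator 1 - conj(a)*z0 = 1 - (-0.7 - 0.1i)*(-0.7) = 0.51 - 0.07i
Step 3: |z0 - a|^2 = 0^2 + (-0.1)^2 = 0.01; |1 - conj(a)*z0|^2 = 0.51^2 + (-0.07)^2 = 0.265
Step 4: |B_a(-0.7)| = sqrt(0.01 / 0.265) = sqrt(0.037736)
Step 5: = 0.1943

0.1943


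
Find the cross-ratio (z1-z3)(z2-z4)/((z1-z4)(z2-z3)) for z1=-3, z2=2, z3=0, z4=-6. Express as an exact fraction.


Step 1: (z1-z3)(z2-z4) = (-3) * 8 = -24
Step 2: (z1-z4)(z2-z3) = 3 * 2 = 6
Step 3: Cross-ratio = -24/6 = -4

-4


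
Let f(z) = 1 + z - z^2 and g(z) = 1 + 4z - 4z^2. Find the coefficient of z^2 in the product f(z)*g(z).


Step 1: z^2 term in f*g comes from: (1)*(-4z^2) + (z)*(4z) + (-z^2)*(1)
Step 2: = -4 + 4 - 1
Step 3: = -1

-1


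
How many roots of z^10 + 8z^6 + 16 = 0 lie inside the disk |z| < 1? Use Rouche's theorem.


Step 1: On |z| = 1 the three terms have sizes |z^10| = 1^10 = 1, |8z^6| = 8*1^6 = 8, |16| = 16
Step 2: The dominant term is g(z) = 16; let h(z) = z^10 + 8z^6 so f = g + h
Step 3: On |z| = 1: |g| = 16 and |h| <= 1 + 8 = 9
Step 4: Since 16 > 9, |h| < |g| on |z| = 1, so by Rouche f has the same number of zeros as g inside |z| < 1
Step 5: g(z) = 16 is a nonzero constant with no zeros inside |z| < 1. Answer = 0

0


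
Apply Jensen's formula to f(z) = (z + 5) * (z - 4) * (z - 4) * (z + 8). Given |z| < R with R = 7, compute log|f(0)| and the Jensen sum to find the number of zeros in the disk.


Jensen's formula: (1/2pi)*integral log|f(Re^it)|dt = log|f(0)| + sum_{|a_k|<R} log(R/|a_k|)
Step 1: f(0) = 5 * (-4) * (-4) * 8 = 640
Step 2: log|f(0)| = log|-5| + log|4| + log|4| + log|-8| = 6.4615
Step 3: Zeros inside |z| < 7: -5, 4, 4
Step 4: Jensen sum = log(7/5) + log(7/4) + log(7/4) = 1.4557
Step 5: n(R) = number of terms in the Jensen sum = count of zeros inside |z| < 7 = 3

3


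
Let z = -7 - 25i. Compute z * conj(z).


Step 1: conj(z) = -7 + 25i
Step 2: z * conj(z) = (-7)^2 + (-25)^2
Step 3: = 49 + 625 = 674

674


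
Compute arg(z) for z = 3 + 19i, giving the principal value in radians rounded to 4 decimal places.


Step 1: z = 3 + 19i
Step 2: arg(z) = atan2(19, 3)
Step 3: arg(z) = 1.4142

1.4142


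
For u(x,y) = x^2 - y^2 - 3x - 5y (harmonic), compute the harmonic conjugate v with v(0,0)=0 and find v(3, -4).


Step 1: v_x = -u_y = 2y + 5
Step 2: v_y = u_x = 2x - 3
Step 3: v = 2xy + 5x - 3y + C
Step 4: v(0,0) = 0 => C = 0
Step 5: v(3, -4) = 3

3


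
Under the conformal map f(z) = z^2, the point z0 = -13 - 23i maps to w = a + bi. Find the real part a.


Step 1: z0 = -13 - 23i
Step 2: z0^2 = (-13)^2 - (-23)^2 + 598i
Step 3: real part = 169 - 529 = -360

-360


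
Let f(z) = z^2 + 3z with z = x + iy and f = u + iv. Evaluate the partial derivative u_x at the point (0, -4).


Step 1: f(z) = (x+iy)^2 + 3(x+iy) + 0
Step 2: u = (x^2 - y^2) + 3x + 0
Step 3: u_x = 2x + 3
Step 4: At (0, -4): u_x = 0 + 3 = 3

3


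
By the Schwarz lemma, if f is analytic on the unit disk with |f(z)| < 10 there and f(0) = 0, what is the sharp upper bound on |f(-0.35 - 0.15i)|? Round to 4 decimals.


Step 1: g = f/10 maps D -> D with g(0) = 0, so by the Schwarz lemma |g(z)| <= |z|, i.e. |f(z)| <= 10|z|; this is sharp (f(z) = 10z).
Step 2: |z0|^2 = (-0.35)^2 + (-0.15)^2 = 0.145
Step 3: |z0| = sqrt(0.145) = 0.380789
Step 4: Best bound = 10 * |z0| = 10 * 0.380789 = 3.8079

3.8079


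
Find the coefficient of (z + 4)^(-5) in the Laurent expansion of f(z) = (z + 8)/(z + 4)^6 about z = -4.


Step 1: Write the numerator in powers of (z + 4): z + 8 = (z + 4) + (1*(-4) + 8) = (z + 4) + 4
Step 2: Divide by (z + 4)^6: f(z) = 4(z + 4)^(-6) + (z + 4)^(-5)
Step 3: This finite sum is the Laurent series of f about z = -4.
Step 4: Coefficient of (z + 4)^(-5) = coefficient of (z + 4) in the re-centred numerator = 1

1


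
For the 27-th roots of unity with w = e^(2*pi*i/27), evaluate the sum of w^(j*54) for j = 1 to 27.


Step 1: The sum sum_{j=1}^{n} w^(k*j) equals n if n | k, else 0.
Step 2: Here n = 27, k = 54
Step 3: Does n divide k? 27 | 54 -> True
Step 4: Sum = 27

27


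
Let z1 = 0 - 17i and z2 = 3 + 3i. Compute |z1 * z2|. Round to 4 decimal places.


Step 1: |z1| = sqrt(0^2 + (-17)^2) = sqrt(289)
Step 2: |z2| = sqrt(3^2 + 3^2) = sqrt(18)
Step 3: |z1*z2| = |z1|*|z2| = sqrt(289) * sqrt(18) = sqrt(289 * 18) = sqrt(5202)
Step 4: = 72.1249

72.1249


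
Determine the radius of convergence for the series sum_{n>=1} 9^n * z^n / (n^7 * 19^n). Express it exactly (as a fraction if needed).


Step 1: General term a_n = 9^n / (n^7 * 19^n)
Step 2: By the root test, |a_n|^(1/n) = 9 / (n^(7/n) * 19) -> 9/19 as n -> infinity (since n^(7/n) -> 1)
Step 3: R = 1/lim|a_n|^(1/n) = 19/9

19/9


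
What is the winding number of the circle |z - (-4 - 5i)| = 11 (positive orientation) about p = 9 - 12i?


Step 1: Center c = (-4, -5), radius = 11
Step 2: |p - c|^2 = 13^2 + (-7)^2 = 218
Step 3: r^2 = 121
Step 4: |p-c| > r so winding number = 0

0


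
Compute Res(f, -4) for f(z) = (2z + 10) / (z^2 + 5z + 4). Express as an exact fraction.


Step 1: Q(z) = z^2 + 5z + 4 = (z + 4)(z + 1)
Step 2: Q'(z) = 2z + 5
Step 3: Q'(-4) = -3, P(-4) = 2
Step 4: Res = P(-4)/Q'(-4) = 2/(-3) = -2/3

-2/3


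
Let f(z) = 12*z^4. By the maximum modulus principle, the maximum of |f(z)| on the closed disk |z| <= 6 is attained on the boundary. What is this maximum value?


Step 1: On |z| = 6, |f(z)| = 12 * |z|^4 = 12 * 6^4
Step 2: By maximum modulus principle, maximum is on boundary.
Step 3: Maximum = 12 * 1296 = 15552

15552


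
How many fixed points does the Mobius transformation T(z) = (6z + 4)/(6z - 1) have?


Step 1: Fixed points satisfy T(z) = z
Step 2: 6z^2 - 7z - 4 = 0
Step 3: Discriminant = (-7)^2 - 4*6*(-4) = 145
Step 4: Number of fixed points = 2

2


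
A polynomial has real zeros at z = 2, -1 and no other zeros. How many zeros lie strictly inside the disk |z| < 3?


Step 1: Check each root:
  z = 2: |2| = 2 < 3
  z = -1: |-1| = 1 < 3
Step 2: Count = 2

2


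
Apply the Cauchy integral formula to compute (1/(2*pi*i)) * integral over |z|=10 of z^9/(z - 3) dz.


Step 1: f(z) = z^9, a = 3 is inside |z| = 10
Step 2: By Cauchy integral formula: (1/(2pi*i)) * integral = f(a)
Step 3: f(3) = 3^9 = 19683

19683


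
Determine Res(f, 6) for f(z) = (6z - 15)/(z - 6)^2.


Step 1: Pole of order 2 at z = 6
Step 2: Res = lim d/dz [(z - 6)^2 * f(z)] as z -> 6
Step 3: (z - 6)^2 * f(z) = 6z - 15
Step 4: d/dz[6z - 15] = 6

6


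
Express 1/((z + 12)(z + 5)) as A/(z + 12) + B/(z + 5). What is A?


Step 1: Multiply both sides by (z + 12) and set z = -12
Step 2: A = 1 / (-12 + 5)
Step 3: A = 1 / (-7)
Step 4: A = -1/7

-1/7


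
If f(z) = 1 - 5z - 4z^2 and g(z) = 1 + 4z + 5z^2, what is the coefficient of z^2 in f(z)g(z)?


Step 1: z^2 term in f*g comes from: (1)*(5z^2) + (-5z)*(4z) + (-4z^2)*(1)
Step 2: = 5 - 20 - 4
Step 3: = -19

-19


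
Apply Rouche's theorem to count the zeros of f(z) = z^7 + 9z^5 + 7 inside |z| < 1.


Step 1: On |z| = 1 the three terms have sizes |z^7| = 1^7 = 1, |9z^5| = 9*1^5 = 9, |7| = 7
Step 2: The dominant term is g(z) = 9z^5; let h(z) = z^7 + 7 so f = g + h
Step 3: On |z| = 1: |g| = 9 and |h| <= 1 + 7 = 8
Step 4: Since 9 > 8, |h| < |g| on |z| = 1, so by Rouche f has the same number of zeros as g inside |z| < 1
Step 5: g(z) = 9z^5 has 5 zeros (at the origin, multiplicity 5) inside |z| < 1. Answer = 5

5


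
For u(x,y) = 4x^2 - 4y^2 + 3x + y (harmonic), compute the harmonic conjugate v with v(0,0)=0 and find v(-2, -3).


Step 1: v_x = -u_y = 8y - 1
Step 2: v_y = u_x = 8x + 3
Step 3: v = 8xy - x + 3y + C
Step 4: v(0,0) = 0 => C = 0
Step 5: v(-2, -3) = 41

41


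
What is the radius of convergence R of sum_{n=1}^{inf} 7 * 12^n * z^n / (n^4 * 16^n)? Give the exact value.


Step 1: General term a_n = 7 * 12^n / (n^4 * 16^n)
Step 2: By the root test, |a_n|^(1/n) = 7^(1/n) * 12 / (n^(4/n) * 16) -> 12/16 as n -> infinity (since 7^(1/n) -> 1 and n^(4/n) -> 1)
Step 3: R = 1/lim|a_n|^(1/n) = 16/12 = 4/3

4/3


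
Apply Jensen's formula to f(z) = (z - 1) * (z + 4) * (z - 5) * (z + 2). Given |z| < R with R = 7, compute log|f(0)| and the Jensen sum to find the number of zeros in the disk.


Jensen's formula: (1/2pi)*integral log|f(Re^it)|dt = log|f(0)| + sum_{|a_k|<R} log(R/|a_k|)
Step 1: f(0) = (-1) * 4 * (-5) * 2 = 40
Step 2: log|f(0)| = log|1| + log|-4| + log|5| + log|-2| = 3.6889
Step 3: Zeros inside |z| < 7: 1, -4, 5, -2
Step 4: Jensen sum = log(7/1) + log(7/4) + log(7/5) + log(7/2) = 4.0948
Step 5: n(R) = number of terms in the Jensen sum = count of zeros inside |z| < 7 = 4

4


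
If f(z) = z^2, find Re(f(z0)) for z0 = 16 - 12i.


Step 1: z0 = 16 - 12i
Step 2: z0^2 = 16^2 - (-12)^2 - 384i
Step 3: real part = 256 - 144 = 112

112


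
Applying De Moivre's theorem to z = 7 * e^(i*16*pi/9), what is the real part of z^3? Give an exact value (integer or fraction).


Step 1: By De Moivre's theorem, z^3 = 7^3 * e^(i*3*16*pi/9) = 343 * (cos(16*pi/3) + i*sin(16*pi/3))
Step 2: |z|^3 = 7^3 = 343
Step 3: Reduce the angle mod 2*pi: 16*pi/3 - 4*pi = 4*pi/3
Step 4: cos(4*pi/3) = -1/2
Step 5: Re(z^3) = 343 * (-1/2) = -343/2

-343/2


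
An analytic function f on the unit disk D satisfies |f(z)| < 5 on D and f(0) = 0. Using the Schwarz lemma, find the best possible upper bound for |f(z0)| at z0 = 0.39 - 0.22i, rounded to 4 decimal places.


Step 1: g = f/5 maps D -> D with g(0) = 0, so by the Schwarz lemma |g(z)| <= |z|, i.e. |f(z)| <= 5|z|; this is sharp (f(z) = 5z).
Step 2: |z0|^2 = 0.39^2 + (-0.22)^2 = 0.2005
Step 3: |z0| = sqrt(0.2005) = 0.447772
Step 4: Best bound = 5 * |z0| = 5 * 0.447772 = 2.2389

2.2389


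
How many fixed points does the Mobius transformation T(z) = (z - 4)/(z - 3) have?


Step 1: Fixed points satisfy T(z) = z
Step 2: z^2 - 4z + 4 = 0
Step 3: Discriminant = (-4)^2 - 4*1*4 = 0
Step 4: Number of fixed points = 1

1


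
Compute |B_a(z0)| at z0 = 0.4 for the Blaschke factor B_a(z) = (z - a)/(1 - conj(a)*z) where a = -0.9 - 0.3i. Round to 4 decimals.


Step 1: Numerator z0 - a = 0.4 - (-0.9 - 0.3i) = 1.3 + 0.3i
Step 2: Denominator 1 - conj(a)*z0 = 1 - (-0.9 + 0.3i)*0.4 = 1.36 - 0.12i
Step 3: |z0 - a|^2 = 1.3^2 + 0.3^2 = 1.78; |1 - conj(a)*z0|^2 = 1.36^2 + (-0.12)^2 = 1.864
Step 4: |B_a(0.4)| = sqrt(1.78 / 1.864) = sqrt(0.954936)
Step 5: = 0.9772

0.9772


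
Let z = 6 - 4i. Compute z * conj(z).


Step 1: conj(z) = 6 + 4i
Step 2: z * conj(z) = 6^2 + (-4)^2
Step 3: = 36 + 16 = 52

52


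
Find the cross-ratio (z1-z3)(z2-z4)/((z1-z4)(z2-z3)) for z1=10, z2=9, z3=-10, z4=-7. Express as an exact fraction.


Step 1: (z1-z3)(z2-z4) = 20 * 16 = 320
Step 2: (z1-z4)(z2-z3) = 17 * 19 = 323
Step 3: Cross-ratio = 320/323 = 320/323

320/323


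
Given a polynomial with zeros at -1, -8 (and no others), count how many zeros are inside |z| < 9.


Step 1: Check each root:
  z = -1: |-1| = 1 < 9
  z = -8: |-8| = 8 < 9
Step 2: Count = 2

2


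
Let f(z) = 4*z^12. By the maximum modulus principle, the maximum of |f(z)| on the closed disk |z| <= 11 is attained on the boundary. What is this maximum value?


Step 1: On |z| = 11, |f(z)| = 4 * |z|^12 = 4 * 11^12
Step 2: By maximum modulus principle, maximum is on boundary.
Step 3: Maximum = 4 * 3138428376721 = 12553713506884

12553713506884


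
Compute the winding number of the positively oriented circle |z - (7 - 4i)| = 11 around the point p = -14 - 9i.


Step 1: Center c = (7, -4), radius = 11
Step 2: |p - c|^2 = (-21)^2 + (-5)^2 = 466
Step 3: r^2 = 121
Step 4: |p-c| > r so winding number = 0

0


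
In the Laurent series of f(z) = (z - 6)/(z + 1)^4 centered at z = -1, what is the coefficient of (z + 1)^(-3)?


Step 1: Write the numerator in powers of (z + 1): z - 6 = (z + 1) + (1*(-1) - 6) = (z + 1) - 7
Step 2: Divide by (z + 1)^4: f(z) = -7(z + 1)^(-4) + (z + 1)^(-3)
Step 3: This finite sum is the Laurent series of f about z = -1.
Step 4: Coefficient of (z + 1)^(-3) = coefficient of (z + 1) in the re-centred numerator = 1

1


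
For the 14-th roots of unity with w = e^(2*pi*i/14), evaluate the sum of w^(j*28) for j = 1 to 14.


Step 1: The sum sum_{j=1}^{n} w^(k*j) equals n if n | k, else 0.
Step 2: Here n = 14, k = 28
Step 3: Does n divide k? 14 | 28 -> True
Step 4: Sum = 14

14


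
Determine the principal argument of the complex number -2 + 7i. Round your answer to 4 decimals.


Step 1: z = -2 + 7i
Step 2: arg(z) = atan2(7, -2)
Step 3: arg(z) = 1.8491

1.8491


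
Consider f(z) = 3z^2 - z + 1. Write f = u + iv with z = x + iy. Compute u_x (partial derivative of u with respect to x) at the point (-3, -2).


Step 1: f(z) = 3(x+iy)^2 - (x+iy) + 1
Step 2: u = 3(x^2 - y^2) - x + 1
Step 3: u_x = 6x - 1
Step 4: At (-3, -2): u_x = -18 - 1 = -19

-19


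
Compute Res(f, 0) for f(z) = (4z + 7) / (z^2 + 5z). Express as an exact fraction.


Step 1: Q(z) = z^2 + 5z = (z)(z + 5)
Step 2: Q'(z) = 2z + 5
Step 3: Q'(0) = 5, P(0) = 7
Step 4: Res = P(0)/Q'(0) = 7/5 = 7/5

7/5


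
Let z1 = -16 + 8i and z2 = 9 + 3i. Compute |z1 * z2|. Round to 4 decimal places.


Step 1: |z1| = sqrt((-16)^2 + 8^2) = sqrt(320)
Step 2: |z2| = sqrt(9^2 + 3^2) = sqrt(90)
Step 3: |z1*z2| = |z1|*|z2| = sqrt(320) * sqrt(90) = sqrt(320 * 90) = sqrt(28800)
Step 4: = 169.7056

169.7056


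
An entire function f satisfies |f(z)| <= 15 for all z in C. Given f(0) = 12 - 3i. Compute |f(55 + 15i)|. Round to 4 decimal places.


Step 1: By Liouville's theorem, a bounded entire function is constant.
Step 2: f(z) = f(0) = 12 - 3i for all z.
Step 3: |f(w)| = |12 - 3i| = sqrt(144 + 9)
Step 4: = 12.3693

12.3693


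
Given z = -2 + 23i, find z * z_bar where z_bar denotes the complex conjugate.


Step 1: conj(z) = -2 - 23i
Step 2: z * conj(z) = (-2)^2 + 23^2
Step 3: = 4 + 529 = 533

533


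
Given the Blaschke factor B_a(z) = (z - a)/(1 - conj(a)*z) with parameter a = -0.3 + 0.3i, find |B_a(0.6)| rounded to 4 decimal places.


Step 1: Numerator z0 - a = 0.6 - (-0.3 + 0.3i) = 0.9 - 0.3i
Step 2: Denominator 1 - conj(a)*z0 = 1 - (-0.3 - 0.3i)*0.6 = 1.18 + 0.18i
Step 3: |z0 - a|^2 = 0.9^2 + (-0.3)^2 = 0.9; |1 - conj(a)*z0|^2 = 1.18^2 + 0.18^2 = 1.4248
Step 4: |B_a(0.6)| = sqrt(0.9 / 1.4248) = sqrt(0.631668)
Step 5: = 0.7948

0.7948


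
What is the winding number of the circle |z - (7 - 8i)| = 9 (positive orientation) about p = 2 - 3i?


Step 1: Center c = (7, -8), radius = 9
Step 2: |p - c|^2 = (-5)^2 + 5^2 = 50
Step 3: r^2 = 81
Step 4: |p-c| < r so winding number = 1

1


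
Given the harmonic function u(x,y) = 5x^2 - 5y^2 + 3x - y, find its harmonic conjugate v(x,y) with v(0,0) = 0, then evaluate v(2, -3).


Step 1: v_x = -u_y = 10y + 1
Step 2: v_y = u_x = 10x + 3
Step 3: v = 10xy + x + 3y + C
Step 4: v(0,0) = 0 => C = 0
Step 5: v(2, -3) = -67

-67


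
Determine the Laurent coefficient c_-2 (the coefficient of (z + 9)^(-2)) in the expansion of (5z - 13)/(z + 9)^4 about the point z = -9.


Step 1: Write the numerator in powers of (z + 9): 5z - 13 = 5(z + 9) + (5*(-9) - 13) = 5(z + 9) - 58
Step 2: Divide by (z + 9)^4: f(z) = -58(z + 9)^(-4) + 5(z + 9)^(-3)
Step 3: This finite sum is the Laurent series of f about z = -9.
Step 4: Only the powers -4 and -3 appear, so the coefficient of (z + 9)^(-2) = 0

0


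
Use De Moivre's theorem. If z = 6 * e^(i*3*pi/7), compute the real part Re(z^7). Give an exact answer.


Step 1: By De Moivre's theorem, z^7 = 6^7 * e^(i*7*3*pi/7) = 279936 * (cos(3*pi) + i*sin(3*pi))
Step 2: |z|^7 = 6^7 = 279936
Step 3: Reduce the angle mod 2*pi: 3*pi - 2*pi = pi
Step 4: cos(pi) = -1
Step 5: Re(z^7) = 279936 * (-1) = -279936

-279936
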